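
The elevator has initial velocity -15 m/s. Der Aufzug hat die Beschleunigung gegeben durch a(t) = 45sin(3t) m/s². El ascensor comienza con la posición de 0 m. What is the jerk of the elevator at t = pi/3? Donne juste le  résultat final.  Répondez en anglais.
The jerk at t = pi/3 is j = -135.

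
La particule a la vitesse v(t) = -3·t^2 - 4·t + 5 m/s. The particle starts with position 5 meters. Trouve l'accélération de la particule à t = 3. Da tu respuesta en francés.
Pour résoudre ceci, nous devons prendre 1 dérivée de notre équation de la vitesse v(t) = -3·t^2 - 4·t + 5. En prenant d/dt de v(t), nous trouvons a(t) = -6·t - 4. Nous avons l'accélération a(t) = -6·t - 4. En substituant t = 3: a(3) = -22.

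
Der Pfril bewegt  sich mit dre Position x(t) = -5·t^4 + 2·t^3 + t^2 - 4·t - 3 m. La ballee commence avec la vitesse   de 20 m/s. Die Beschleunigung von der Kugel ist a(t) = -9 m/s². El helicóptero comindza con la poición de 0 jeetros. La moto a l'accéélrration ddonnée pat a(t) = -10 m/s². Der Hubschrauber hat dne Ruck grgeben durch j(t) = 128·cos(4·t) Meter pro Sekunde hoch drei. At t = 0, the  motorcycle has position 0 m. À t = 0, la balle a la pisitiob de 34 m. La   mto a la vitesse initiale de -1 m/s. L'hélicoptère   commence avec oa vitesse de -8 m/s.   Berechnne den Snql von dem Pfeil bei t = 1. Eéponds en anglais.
Starting from position x(t) = -5·t^4 + 2·t^3 + t^2 - 4·t - 3, we take 4 derivatives. Taking d/dt of x(t), we find v(t) = -20·t^3 + 6·t^2 + 2·t - 4. Differentiating velocity, we get acceleration: a(t) = -60·t^2 + 12·t + 2. Differentiating acceleration, we get jerk: j(t) = 12 - 120·t. Differentiating jerk, we get snap: s(t) = -120. Using s(t) = -120 and substituting t = 1, we find s = -120.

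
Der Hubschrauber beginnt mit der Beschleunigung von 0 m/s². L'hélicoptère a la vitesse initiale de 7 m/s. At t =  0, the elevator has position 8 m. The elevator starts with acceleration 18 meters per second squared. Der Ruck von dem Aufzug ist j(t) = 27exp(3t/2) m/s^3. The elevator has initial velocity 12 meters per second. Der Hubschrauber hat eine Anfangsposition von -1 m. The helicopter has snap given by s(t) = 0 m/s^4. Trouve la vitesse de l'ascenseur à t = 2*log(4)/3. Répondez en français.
Nous devons trouver l'intégrale de notre équation du jerk j(t) = 27·exp(3·t/2) 2 fois. L'intégrale du jerk est l'accélération. En utilisant a(0) = 18, nous obtenons a(t) = 18·exp(3·t/2). En prenant ∫a(t)dt et en appliquant v(0) = 12, nous trouvons v(t) = 12·exp(3·t/2). De l'équation de la vitesse v(t) = 12·exp(3·t/2), nous substituons t = 2*log(4)/3 pour obtenir v = 48.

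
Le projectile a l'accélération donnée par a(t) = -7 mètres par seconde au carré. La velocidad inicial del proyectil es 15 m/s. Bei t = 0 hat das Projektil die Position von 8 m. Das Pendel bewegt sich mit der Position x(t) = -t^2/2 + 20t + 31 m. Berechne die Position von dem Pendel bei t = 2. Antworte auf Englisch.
From the given position equation x(t) = -t^2/2 + 20·t + 31, we substitute t = 2 to get x = 69.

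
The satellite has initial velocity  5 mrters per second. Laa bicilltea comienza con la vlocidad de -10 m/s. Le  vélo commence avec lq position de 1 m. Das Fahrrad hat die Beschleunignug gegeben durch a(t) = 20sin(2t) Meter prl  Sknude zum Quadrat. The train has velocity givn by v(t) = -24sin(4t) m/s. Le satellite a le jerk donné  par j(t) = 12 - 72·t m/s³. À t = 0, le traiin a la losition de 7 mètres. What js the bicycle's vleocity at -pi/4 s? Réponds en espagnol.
Necesitamos integrar nuestra ecuación de la aceleración a(t) = 20·sin(2·t) 1 vez. Integrando la aceleración y usando la condición inicial v(0) = -10, obtenemos v(t) = -10·cos(2·t). Tenemos la velocidad v(t) = -10·cos(2·t). Sustituyendo t = -pi/4: v(-pi/4) = 0.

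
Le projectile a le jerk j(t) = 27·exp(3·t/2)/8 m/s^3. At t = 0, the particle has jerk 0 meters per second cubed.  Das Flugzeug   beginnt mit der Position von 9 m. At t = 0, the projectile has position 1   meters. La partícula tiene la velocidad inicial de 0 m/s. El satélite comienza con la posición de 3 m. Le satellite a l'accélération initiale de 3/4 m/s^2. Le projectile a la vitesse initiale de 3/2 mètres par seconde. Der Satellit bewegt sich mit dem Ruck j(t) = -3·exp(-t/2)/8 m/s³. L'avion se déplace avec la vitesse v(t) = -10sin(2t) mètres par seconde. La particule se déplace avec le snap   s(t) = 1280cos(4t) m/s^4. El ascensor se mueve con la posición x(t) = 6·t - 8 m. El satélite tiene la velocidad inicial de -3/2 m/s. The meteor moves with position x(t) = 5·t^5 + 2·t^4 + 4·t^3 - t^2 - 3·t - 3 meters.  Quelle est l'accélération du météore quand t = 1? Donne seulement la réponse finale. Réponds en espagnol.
a(1) = 146.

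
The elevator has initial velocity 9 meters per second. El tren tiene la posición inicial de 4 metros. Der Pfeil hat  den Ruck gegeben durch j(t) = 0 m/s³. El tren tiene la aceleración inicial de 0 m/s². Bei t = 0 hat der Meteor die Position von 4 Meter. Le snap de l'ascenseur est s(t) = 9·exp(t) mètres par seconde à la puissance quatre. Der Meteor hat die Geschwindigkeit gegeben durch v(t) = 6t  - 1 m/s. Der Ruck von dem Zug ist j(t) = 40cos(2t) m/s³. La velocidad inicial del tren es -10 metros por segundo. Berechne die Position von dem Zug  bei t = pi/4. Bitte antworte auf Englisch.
We need to integrate our jerk equation j(t) = 40·cos(2·t) 3 times. The antiderivative of jerk is acceleration. Using a(0) = 0, we get a(t) = 20·sin(2·t). The integral of acceleration is velocity. Using v(0) = -10, we get v(t) = -10·cos(2·t). Integrating velocity and using the initial condition x(0) = 4, we get x(t) = 4 - 5·sin(2·t). From the given position equation x(t) = 4 - 5·sin(2·t), we substitute t = pi/4 to get x = -1.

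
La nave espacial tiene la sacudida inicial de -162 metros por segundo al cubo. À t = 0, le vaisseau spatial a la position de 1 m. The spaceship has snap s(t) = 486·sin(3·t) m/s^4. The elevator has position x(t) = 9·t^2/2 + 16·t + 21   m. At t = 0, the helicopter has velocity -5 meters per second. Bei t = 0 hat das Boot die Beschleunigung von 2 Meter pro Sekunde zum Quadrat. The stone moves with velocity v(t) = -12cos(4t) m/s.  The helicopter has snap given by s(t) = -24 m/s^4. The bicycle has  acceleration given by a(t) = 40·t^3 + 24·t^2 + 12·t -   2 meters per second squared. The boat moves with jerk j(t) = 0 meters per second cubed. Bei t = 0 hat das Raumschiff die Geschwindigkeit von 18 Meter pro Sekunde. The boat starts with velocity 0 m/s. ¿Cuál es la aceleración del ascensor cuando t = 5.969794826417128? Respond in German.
Um dies zu lösen, müssen wir 2 Ableitungen unserer Gleichung für die Position x(t) = 9·t^2/2 + 16·t + 21 nehmen. Die Ableitung von der Position ergibt die Geschwindigkeit: v(t) = 9·t + 16. Mit d/dt von v(t) finden wir a(t) = 9. Wir haben die Beschleunigung a(t) = 9. Durch Einsetzen von t = 5.969794826417128: a(5.969794826417128) = 9.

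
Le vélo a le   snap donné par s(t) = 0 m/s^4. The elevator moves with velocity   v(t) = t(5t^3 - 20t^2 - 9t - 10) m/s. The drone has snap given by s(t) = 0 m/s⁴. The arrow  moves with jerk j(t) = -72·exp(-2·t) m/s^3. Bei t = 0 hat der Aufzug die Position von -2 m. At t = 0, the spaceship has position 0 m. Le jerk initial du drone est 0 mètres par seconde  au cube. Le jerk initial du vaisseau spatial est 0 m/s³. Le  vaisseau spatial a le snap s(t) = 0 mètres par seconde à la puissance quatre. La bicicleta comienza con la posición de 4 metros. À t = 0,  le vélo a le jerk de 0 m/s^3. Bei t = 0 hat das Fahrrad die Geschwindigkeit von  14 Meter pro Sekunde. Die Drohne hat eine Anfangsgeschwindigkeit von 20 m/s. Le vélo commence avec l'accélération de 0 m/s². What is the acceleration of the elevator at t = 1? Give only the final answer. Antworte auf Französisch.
a(1) = -68.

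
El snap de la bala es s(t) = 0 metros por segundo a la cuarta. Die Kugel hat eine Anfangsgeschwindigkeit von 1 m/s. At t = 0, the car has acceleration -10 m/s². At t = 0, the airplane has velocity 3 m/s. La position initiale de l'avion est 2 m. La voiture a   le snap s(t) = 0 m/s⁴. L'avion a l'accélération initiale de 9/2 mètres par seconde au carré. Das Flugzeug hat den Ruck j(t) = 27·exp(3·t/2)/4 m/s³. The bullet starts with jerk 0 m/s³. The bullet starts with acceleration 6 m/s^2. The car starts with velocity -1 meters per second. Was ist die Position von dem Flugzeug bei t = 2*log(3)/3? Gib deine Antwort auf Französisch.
En partant du jerk j(t) = 27·exp(3·t/2)/4, nous prenons 3 intégrales. L'intégrale du jerk, avec a(0) = 9/2, donne l'accélération: a(t) = 9·exp(3·t/2)/2. La primitive de l'accélération, avec v(0) = 3, donne la vitesse: v(t) = 3·exp(3·t/2). En prenant ∫v(t)dt et en appliquant x(0) = 2, nous trouvons x(t) = 2·exp(3·t/2). En utilisant x(t) = 2·exp(3·t/2) et en substituant t = 2*log(3)/3, nous trouvons x = 6.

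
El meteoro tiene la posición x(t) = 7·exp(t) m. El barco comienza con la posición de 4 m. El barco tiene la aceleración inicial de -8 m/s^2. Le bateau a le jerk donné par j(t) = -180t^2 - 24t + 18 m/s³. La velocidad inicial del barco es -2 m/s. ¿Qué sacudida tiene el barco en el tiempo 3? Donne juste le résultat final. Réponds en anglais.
At t = 3, j = -1674.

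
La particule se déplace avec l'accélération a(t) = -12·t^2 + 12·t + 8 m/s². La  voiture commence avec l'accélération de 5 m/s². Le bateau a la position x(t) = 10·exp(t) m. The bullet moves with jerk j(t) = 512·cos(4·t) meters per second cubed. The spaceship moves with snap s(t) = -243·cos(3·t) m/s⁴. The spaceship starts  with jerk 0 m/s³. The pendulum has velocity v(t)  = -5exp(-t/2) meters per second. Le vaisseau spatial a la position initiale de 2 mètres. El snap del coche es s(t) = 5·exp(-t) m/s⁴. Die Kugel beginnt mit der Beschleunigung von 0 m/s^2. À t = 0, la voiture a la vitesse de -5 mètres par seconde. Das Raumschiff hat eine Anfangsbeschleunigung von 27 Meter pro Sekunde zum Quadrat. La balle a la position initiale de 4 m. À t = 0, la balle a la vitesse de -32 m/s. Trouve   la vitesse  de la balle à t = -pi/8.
Nous devons trouver l'intégrale de notre équation du jerk j(t) = 512·cos(4·t) 2 fois. En intégrant le jerk et en utilisant la condition initiale a(0) = 0, nous obtenons a(t) = 128·sin(4·t). La primitive de l'accélération, avec v(0) = -32, donne la vitesse: v(t) = -32·cos(4·t). Nous avons la vitesse v(t) = -32·cos(4·t). En substituant t = -pi/8: v(-pi/8) = 0.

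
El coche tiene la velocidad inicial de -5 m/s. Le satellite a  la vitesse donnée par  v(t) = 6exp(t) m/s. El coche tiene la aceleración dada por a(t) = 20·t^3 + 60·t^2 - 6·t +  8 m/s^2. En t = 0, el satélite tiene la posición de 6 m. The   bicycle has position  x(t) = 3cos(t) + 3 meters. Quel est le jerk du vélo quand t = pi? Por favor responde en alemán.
Wir müssen unsere Gleichung für die Position x(t) = 3·cos(t) + 3 3-mal ableiten. Die Ableitung von der Position ergibt die Geschwindigkeit: v(t) = -3·sin(t). Mit d/dt von v(t) finden wir a(t) = -3·cos(t). Mit d/dt von a(t) finden wir j(t) = 3·sin(t). Aus der Gleichung für den Ruck j(t) = 3·sin(t), setzen wir t = pi ein und erhalten j = 0.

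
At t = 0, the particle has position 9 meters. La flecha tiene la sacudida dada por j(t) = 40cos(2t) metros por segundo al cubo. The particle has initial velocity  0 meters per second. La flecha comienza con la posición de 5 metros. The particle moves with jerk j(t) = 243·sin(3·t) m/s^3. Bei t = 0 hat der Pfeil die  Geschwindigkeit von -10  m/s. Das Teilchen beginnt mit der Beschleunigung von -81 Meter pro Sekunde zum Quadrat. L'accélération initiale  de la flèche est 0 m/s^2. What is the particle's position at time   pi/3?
To solve this, we need to take 3 integrals of our jerk equation j(t) = 243·sin(3·t). The antiderivative of jerk is acceleration. Using a(0) = -81, we get a(t) = -81·cos(3·t). Integrating acceleration and using the initial condition v(0) = 0, we get v(t) = -27·sin(3·t). The antiderivative of velocity, with x(0) = 9, gives position: x(t) = 9·cos(3·t). We have position x(t) = 9·cos(3·t). Substituting t = pi/3: x(pi/3) = -9.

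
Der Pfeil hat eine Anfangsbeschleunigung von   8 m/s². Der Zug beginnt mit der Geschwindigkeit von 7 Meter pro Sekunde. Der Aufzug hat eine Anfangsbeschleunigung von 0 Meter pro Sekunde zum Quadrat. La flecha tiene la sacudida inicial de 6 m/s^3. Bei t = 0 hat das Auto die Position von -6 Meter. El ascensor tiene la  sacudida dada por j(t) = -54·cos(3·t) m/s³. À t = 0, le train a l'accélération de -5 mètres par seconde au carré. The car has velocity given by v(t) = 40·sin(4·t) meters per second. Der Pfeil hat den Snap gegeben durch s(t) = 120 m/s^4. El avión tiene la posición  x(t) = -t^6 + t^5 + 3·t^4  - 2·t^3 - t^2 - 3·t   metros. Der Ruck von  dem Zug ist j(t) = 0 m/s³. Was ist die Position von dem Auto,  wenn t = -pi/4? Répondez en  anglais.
Starting from velocity v(t) = 40·sin(4·t), we take 1 integral. Taking ∫v(t)dt and applying x(0) = -6, we find x(t) = 4 - 10·cos(4·t). We have position x(t) = 4 - 10·cos(4·t). Substituting t = -pi/4: x(-pi/4) = 14.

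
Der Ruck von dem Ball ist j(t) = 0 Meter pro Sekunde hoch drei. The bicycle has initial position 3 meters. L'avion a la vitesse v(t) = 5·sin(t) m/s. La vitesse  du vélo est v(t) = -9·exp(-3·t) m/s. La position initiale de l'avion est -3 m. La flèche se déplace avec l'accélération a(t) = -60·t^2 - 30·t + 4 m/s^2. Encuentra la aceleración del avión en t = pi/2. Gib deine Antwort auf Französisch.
Nous devons dériver notre équation de la vitesse v(t) = 5·sin(t) 1 fois. La dérivée de la vitesse donne l'accélération: a(t) = 5·cos(t). De l'équation de l'accélération a(t) = 5·cos(t), nous substituons t = pi/2 pour obtenir a = 0.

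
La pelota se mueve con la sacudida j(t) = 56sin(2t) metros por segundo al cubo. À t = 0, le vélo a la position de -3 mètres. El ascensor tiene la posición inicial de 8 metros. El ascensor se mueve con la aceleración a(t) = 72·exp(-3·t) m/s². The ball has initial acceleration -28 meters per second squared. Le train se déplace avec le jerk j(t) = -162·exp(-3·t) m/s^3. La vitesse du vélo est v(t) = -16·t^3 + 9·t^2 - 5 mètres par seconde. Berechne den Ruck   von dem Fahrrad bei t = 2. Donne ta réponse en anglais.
Starting from velocity v(t) = -16·t^3 + 9·t^2 - 5, we take 2 derivatives. The derivative of velocity gives acceleration: a(t) = -48·t^2 + 18·t. The derivative of acceleration gives jerk: j(t) = 18 - 96·t. We have jerk j(t) = 18 - 96·t. Substituting t = 2: j(2) = -174.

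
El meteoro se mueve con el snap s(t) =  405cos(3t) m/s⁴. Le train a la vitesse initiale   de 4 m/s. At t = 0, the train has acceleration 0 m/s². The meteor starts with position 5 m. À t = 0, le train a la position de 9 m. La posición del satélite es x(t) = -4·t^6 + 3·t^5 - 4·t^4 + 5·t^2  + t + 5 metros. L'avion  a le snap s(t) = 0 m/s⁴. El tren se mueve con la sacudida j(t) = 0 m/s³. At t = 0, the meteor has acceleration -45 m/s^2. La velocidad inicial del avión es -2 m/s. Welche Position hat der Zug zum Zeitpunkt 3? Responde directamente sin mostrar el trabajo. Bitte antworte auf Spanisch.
En t = 3, x = 21.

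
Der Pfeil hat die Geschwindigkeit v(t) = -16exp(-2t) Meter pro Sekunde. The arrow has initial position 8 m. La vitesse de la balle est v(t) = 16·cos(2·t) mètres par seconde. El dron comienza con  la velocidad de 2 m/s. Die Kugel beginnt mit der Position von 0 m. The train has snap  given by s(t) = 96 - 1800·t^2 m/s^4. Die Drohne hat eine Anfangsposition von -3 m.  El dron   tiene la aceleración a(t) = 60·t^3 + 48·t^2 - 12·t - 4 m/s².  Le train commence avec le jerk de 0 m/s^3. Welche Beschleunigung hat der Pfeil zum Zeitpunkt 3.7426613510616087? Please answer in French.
En partant de la vitesse v(t) = -16·exp(-2·t), nous prenons 1 dérivée. En dérivant la vitesse, nous obtenons l'accélération: a(t) = 32·exp(-2·t). Nous avons l'accélération a(t) = 32·exp(-2·t). En substituant t = 3.7426613510616087: a(3.7426613510616087) = 0.0179603846495702.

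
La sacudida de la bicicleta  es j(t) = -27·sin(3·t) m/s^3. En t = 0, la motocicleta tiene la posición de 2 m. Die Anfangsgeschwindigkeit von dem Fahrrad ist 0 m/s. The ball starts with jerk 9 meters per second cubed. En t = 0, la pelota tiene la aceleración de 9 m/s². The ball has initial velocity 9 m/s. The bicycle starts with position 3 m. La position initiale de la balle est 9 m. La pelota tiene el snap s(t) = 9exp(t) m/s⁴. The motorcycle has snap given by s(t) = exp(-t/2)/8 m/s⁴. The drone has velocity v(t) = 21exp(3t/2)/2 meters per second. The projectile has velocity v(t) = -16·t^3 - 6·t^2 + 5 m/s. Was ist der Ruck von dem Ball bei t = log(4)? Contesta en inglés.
We must find the antiderivative of our snap equation s(t) = 9·exp(t) 1 time. The antiderivative of snap, with j(0) = 9, gives jerk: j(t) = 9·exp(t). From the given jerk equation j(t) = 9·exp(t), we substitute t = log(4) to get j = 36.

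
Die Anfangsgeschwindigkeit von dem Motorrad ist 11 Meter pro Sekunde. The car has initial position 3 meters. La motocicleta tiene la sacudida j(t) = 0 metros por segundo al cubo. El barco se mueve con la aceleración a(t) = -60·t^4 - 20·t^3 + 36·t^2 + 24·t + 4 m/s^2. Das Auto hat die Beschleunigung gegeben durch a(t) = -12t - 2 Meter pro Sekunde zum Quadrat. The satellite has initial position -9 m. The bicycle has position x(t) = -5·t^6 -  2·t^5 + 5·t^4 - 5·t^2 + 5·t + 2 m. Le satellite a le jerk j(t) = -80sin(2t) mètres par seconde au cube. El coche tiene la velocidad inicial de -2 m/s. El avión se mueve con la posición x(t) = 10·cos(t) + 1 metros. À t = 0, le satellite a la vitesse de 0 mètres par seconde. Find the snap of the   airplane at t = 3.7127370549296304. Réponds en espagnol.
Debemos derivar nuestra ecuación de la posición x(t) = 10·cos(t) + 1 4 veces. Derivando la posición, obtenemos la velocidad: v(t) = -10·sin(t). La derivada de la velocidad da la aceleración: a(t) = -10·cos(t). Derivando la aceleración, obtenemos la sacudida: j(t) = 10·sin(t). La derivada de la sacudida da el snap: s(t) = 10·cos(t). Tenemos el snap s(t) = 10·cos(t). Sustituyendo t = 3.7127370549296304: s(3.7127370549296304) = -8.41282868357867.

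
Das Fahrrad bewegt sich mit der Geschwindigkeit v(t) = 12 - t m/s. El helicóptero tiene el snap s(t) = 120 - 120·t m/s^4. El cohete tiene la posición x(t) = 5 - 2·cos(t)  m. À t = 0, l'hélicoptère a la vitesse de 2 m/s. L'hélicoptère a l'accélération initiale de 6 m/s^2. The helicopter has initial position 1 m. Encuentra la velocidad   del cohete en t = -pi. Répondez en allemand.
Wir müssen unsere Gleichung für die Position x(t) = 5 - 2·cos(t) 1-mal ableiten. Die Ableitung von der Position ergibt die Geschwindigkeit: v(t) = 2·sin(t). Wir haben die Geschwindigkeit v(t) = 2·sin(t). Durch Einsetzen von t = -pi: v(-pi) = 0.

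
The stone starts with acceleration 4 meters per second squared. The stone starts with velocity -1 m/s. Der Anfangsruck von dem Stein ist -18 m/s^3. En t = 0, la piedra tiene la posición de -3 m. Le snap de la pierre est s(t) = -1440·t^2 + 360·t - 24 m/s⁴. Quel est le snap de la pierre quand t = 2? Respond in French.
En utilisant s(t) = -1440·t^2 + 360·t - 24 et en substituant t = 2, nous trouvons s = -5064.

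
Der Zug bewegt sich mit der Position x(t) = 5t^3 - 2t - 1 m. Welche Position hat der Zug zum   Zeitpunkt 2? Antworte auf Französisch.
De l'équation de la position x(t) = 5·t^3 - 2·t - 1, nous substituons t = 2 pour obtenir x = 35.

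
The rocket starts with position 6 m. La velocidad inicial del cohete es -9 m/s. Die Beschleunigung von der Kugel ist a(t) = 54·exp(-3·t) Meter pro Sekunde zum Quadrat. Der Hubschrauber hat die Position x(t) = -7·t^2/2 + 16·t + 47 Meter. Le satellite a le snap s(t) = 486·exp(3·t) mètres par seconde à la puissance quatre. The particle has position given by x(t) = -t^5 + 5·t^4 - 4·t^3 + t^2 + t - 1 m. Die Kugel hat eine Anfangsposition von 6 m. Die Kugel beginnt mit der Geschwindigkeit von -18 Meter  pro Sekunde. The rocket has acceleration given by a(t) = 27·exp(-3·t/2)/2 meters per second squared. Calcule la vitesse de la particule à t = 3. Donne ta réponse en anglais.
We must differentiate our position equation x(t) = -t^5 + 5·t^4 - 4·t^3 + t^2 + t - 1 1 time. Taking d/dt of x(t), we find v(t) = -5·t^4 + 20·t^3 - 12·t^2 + 2·t + 1. We have velocity v(t) = -5·t^4 + 20·t^3 - 12·t^2 + 2·t + 1. Substituting t = 3: v(3) = 34.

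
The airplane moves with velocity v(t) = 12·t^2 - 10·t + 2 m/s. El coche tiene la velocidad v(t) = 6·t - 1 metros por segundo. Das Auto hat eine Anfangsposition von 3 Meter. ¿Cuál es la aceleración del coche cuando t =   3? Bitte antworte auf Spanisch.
Partiendo de la velocidad v(t) = 6·t - 1, tomamos 1 derivada. Tomando d/dt de v(t), encontramos a(t) = 6. Tenemos la aceleración a(t) = 6. Sustituyendo t = 3: a(3) = 6.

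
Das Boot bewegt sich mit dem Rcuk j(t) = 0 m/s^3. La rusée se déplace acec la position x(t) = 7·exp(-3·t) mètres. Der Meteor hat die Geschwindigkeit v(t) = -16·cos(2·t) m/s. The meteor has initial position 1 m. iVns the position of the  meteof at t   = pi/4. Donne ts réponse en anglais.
Starting from velocity v(t) = -16·cos(2·t), we take 1 integral. The antiderivative of velocity, with x(0) = 1, gives position: x(t) = 1 - 8·sin(2·t). Using x(t) = 1 - 8·sin(2·t) and substituting t = pi/4, we find x = -7.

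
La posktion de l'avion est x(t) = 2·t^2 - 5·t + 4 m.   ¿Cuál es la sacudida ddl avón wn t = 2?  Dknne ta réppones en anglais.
We must differentiate our position equation x(t) = 2·t^2 - 5·t + 4 3 times. Taking d/dt of x(t), we find v(t) = 4·t - 5. Taking d/dt of v(t), we find a(t) = 4. Taking d/dt of a(t), we find j(t) = 0. Using j(t) = 0 and substituting t = 2, we find j = 0.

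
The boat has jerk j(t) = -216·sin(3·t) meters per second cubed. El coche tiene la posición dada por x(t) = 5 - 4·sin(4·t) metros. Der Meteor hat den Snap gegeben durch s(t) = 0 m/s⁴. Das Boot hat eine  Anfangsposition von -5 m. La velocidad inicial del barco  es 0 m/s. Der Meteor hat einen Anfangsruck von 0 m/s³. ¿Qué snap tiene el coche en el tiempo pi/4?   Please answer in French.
Pour résoudre ceci, nous devons prendre 4 dérivées de notre équation de la position x(t) = 5 - 4·sin(4·t). La dérivée de la position donne la vitesse: v(t) = -16·cos(4·t). La dérivée de la vitesse donne l'accélération: a(t) = 64·sin(4·t). En dérivant l'accélération, nous obtenons le jerk: j(t) = 256·cos(4·t). La dérivée du jerk donne le snap: s(t) = -1024·sin(4·t). Nous avons le snap s(t) = -1024·sin(4·t). En substituant t = pi/4: s(pi/4) = 0.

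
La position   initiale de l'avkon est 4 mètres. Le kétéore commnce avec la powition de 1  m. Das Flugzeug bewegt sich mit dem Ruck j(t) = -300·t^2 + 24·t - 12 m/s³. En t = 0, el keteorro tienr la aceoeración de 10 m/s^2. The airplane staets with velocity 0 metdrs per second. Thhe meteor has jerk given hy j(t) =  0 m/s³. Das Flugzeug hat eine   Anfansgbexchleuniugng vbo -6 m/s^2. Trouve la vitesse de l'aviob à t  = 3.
Nous devons intégrer notre équation du jerk j(t) = -300·t^2 + 24·t - 12 2 fois. En intégrant le jerk et en utilisant la condition initiale a(0) = -6, nous obtenons a(t) = -100·t^3 + 12·t^2 - 12·t - 6. L'intégrale de l'accélération est la vitesse. En utilisant v(0) = 0, nous obtenons v(t) = t·(-25·t^3 + 4·t^2 - 6·t - 6). En utilisant v(t) = t·(-25·t^3 + 4·t^2 - 6·t - 6) et en substituant t = 3, nous trouvons v = -1989.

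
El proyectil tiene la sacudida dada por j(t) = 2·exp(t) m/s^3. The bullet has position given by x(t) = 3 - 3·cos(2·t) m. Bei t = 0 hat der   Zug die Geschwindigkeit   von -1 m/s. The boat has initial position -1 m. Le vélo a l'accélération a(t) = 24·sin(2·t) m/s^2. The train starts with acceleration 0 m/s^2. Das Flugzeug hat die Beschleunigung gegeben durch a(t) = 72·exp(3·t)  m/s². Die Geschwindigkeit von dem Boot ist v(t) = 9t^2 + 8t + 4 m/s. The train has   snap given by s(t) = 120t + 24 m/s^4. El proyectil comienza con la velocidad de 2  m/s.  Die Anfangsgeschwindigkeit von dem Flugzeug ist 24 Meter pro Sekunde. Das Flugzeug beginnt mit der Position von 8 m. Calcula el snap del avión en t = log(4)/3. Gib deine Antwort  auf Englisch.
To solve this, we need to take 2 derivatives of our acceleration equation a(t) = 72·exp(3·t). The derivative of acceleration gives jerk: j(t) = 216·exp(3·t). Taking d/dt of j(t), we find s(t) = 648·exp(3·t). From the given snap equation s(t) = 648·exp(3·t), we substitute t = log(4)/3 to get s = 2592.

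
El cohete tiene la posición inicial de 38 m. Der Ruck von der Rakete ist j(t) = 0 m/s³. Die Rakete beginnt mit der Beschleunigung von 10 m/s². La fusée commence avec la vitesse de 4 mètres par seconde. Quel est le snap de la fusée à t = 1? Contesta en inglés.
To solve this, we need to take 1 derivative of our jerk equation j(t) = 0. Differentiating jerk, we get snap: s(t) = 0. We have snap s(t) = 0. Substituting t = 1: s(1) = 0.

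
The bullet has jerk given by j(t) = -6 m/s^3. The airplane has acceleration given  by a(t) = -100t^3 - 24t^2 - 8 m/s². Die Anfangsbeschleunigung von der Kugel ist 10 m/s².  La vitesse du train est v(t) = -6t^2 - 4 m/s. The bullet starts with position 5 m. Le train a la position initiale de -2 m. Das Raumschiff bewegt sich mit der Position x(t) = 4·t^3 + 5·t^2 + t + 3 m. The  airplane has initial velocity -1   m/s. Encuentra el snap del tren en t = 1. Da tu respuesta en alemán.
Ausgehend von der Geschwindigkeit v(t) = -6·t^2 - 4, nehmen wir 3 Ableitungen. Mit d/dt von v(t) finden wir a(t) = -12·t. Mit d/dt von a(t) finden wir j(t) = -12. Die Ableitung von dem Ruck ergibt den Snap: s(t) = 0. Aus der Gleichung für den Snap s(t) = 0, setzen wir t = 1 ein und erhalten s = 0.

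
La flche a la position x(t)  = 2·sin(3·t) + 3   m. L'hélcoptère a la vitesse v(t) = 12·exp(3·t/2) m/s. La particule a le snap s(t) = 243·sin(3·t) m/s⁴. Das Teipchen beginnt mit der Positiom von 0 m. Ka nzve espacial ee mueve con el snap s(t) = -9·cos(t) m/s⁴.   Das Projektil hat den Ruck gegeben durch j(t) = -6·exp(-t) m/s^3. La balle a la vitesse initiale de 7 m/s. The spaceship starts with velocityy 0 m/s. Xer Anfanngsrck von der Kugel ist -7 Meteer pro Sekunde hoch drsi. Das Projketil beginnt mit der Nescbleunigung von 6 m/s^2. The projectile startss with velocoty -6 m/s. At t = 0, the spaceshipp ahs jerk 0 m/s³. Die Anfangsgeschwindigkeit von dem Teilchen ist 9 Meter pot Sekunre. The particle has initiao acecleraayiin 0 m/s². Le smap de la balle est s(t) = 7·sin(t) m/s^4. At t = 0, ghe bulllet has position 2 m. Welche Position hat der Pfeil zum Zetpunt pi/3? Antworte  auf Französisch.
De l'équation de la position x(t) = 2·sin(3·t) + 3, nous substituons t = pi/3 pour obtenir x = 3.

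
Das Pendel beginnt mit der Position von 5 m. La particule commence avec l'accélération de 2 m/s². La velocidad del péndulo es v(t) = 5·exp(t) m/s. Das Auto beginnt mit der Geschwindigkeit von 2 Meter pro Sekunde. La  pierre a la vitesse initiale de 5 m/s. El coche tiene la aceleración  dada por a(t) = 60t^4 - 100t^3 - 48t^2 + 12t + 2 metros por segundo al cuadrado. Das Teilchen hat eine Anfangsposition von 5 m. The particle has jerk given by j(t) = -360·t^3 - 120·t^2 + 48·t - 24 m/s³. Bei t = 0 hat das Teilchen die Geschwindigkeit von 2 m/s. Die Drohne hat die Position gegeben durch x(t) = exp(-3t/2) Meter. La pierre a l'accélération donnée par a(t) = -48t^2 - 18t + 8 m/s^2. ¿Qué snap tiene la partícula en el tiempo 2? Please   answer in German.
Um dies zu lösen, müssen wir 1 Ableitung unserer Gleichung für den Ruck j(t) = -360·t^3 - 120·t^2 + 48·t - 24 nehmen. Mit d/dt von j(t) finden wir s(t) = -1080·t^2 - 240·t + 48. Mit s(t) = -1080·t^2 - 240·t + 48 und Einsetzen von t = 2, finden wir s = -4752.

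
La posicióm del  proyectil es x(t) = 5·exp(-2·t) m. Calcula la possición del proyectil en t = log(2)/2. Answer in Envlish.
We have position x(t) = 5·exp(-2·t). Substituting t = log(2)/2: x(log(2)/2) = 5/2.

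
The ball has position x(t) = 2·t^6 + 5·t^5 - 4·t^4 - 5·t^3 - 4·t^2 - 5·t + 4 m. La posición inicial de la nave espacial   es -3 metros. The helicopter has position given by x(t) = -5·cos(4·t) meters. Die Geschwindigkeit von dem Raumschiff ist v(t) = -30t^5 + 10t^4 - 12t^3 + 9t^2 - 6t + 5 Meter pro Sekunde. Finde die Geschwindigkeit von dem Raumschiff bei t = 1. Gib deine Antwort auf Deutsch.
Mit v(t) = -30·t^5 + 10·t^4 - 12·t^3 + 9·t^2 - 6·t + 5 und Einsetzen von t = 1, finden wir v = -24.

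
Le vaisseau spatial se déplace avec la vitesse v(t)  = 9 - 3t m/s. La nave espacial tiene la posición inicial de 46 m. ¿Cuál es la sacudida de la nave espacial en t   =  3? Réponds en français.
Pour résoudre ceci, nous devons prendre 2 dérivées de notre équation de la vitesse v(t) = 9 - 3·t. La dérivée de la vitesse donne l'accélération: a(t) = -3. La dérivée de l'accélération donne le jerk: j(t) = 0. Nous avons le jerk j(t) = 0. En substituant t = 3: j(3) = 0.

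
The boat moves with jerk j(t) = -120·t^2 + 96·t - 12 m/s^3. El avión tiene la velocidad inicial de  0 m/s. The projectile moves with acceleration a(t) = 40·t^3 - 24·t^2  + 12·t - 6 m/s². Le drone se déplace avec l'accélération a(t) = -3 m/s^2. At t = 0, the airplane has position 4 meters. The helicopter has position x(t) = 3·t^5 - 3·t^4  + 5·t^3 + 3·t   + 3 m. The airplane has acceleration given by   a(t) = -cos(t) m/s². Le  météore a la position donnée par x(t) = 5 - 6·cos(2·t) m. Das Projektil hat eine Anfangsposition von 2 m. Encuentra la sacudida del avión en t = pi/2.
Partiendo de la aceleración a(t) = -cos(t), tomamos 1 derivada. Derivando la aceleración, obtenemos la sacudida: j(t) = sin(t). De la ecuación de la sacudida j(t) = sin(t), sustituimos t = pi/2 para obtener j = 1.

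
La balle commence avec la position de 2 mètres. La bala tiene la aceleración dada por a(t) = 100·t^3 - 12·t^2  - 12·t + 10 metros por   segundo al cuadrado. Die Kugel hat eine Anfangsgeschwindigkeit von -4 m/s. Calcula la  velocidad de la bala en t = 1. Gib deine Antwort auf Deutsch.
Ausgehend von der Beschleunigung a(t) = 100·t^3 - 12·t^2 - 12·t + 10, nehmen wir 1 Stammfunktion. Das Integral von der Beschleunigung, mit v(0) = -4, ergibt die Geschwindigkeit: v(t) = 25·t^4 - 4·t^3 - 6·t^2 + 10·t - 4. Mit v(t) = 25·t^4 - 4·t^3 - 6·t^2 + 10·t - 4 und Einsetzen von t = 1, finden wir v = 21.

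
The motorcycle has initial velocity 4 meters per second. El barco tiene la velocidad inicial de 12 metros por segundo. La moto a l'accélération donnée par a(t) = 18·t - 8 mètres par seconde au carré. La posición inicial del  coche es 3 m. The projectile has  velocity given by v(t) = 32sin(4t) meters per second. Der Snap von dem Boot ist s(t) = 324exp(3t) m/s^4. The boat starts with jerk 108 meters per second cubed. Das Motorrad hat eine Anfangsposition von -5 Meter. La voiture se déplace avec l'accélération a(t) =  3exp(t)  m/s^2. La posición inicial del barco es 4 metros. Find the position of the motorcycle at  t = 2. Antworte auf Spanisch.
Debemos encontrar la integral de nuestra ecuación de la aceleración a(t) = 18·t - 8 2 veces. La integral de la aceleración es la velocidad. Usando v(0) = 4, obtenemos v(t) = 9·t^2 - 8·t + 4. La integral de la velocidad, con x(0) = -5, da la posición: x(t) = 3·t^3 - 4·t^2 + 4·t - 5. Usando x(t) = 3·t^3 - 4·t^2 + 4·t - 5 y sustituyendo t = 2, encontramos x = 11.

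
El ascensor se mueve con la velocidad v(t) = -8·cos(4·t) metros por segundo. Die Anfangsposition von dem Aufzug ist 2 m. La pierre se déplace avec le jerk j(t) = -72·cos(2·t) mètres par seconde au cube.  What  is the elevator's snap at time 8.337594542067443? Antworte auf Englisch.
Starting from velocity v(t) = -8·cos(4·t), we take 3 derivatives. Taking d/dt of v(t), we find a(t) = 32·sin(4·t). The derivative of acceleration gives jerk: j(t) = 128·cos(4·t). The derivative of jerk gives snap: s(t) = -512·sin(4·t). We have snap s(t) = -512·sin(4·t). Substituting t = 8.337594542067443: s(8.337594542067443) = -478.516686951941.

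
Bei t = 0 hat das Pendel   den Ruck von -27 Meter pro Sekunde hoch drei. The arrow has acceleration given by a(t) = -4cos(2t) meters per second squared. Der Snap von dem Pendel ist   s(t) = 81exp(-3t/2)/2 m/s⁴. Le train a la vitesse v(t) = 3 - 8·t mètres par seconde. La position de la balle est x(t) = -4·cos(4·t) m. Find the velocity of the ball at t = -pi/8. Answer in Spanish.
Debemos derivar nuestra ecuación de la posición x(t) = -4·cos(4·t) 1 vez. Derivando la posición, obtenemos la velocidad: v(t) = 16·sin(4·t). Tenemos la velocidad v(t) = 16·sin(4·t). Sustituyendo t = -pi/8: v(-pi/8) = -16.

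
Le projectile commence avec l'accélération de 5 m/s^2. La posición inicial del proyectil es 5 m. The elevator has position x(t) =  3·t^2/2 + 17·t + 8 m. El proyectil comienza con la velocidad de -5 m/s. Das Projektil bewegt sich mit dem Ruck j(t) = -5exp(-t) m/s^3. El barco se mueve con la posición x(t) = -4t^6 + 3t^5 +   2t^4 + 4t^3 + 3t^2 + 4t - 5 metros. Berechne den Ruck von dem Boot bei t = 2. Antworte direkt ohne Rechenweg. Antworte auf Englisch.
At t = 2, j = -3000.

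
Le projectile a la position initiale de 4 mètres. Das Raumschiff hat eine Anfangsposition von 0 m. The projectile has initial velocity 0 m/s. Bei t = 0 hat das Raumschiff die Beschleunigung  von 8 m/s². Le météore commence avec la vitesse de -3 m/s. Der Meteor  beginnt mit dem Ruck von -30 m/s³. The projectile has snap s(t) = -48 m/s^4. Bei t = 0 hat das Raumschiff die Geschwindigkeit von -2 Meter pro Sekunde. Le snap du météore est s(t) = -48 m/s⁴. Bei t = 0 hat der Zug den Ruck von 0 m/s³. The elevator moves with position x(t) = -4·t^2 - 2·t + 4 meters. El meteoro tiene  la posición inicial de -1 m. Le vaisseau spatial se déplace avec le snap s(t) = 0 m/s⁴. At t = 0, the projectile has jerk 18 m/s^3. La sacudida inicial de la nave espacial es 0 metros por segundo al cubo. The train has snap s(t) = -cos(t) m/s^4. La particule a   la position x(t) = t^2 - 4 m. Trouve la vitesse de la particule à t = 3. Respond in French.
Nous devons dériver notre équation de la position x(t) = t^2 - 4 1 fois. En dérivant la position, nous obtenons la vitesse: v(t) = 2·t. Nous avons la vitesse v(t) = 2·t. En substituant t = 3: v(3) = 6.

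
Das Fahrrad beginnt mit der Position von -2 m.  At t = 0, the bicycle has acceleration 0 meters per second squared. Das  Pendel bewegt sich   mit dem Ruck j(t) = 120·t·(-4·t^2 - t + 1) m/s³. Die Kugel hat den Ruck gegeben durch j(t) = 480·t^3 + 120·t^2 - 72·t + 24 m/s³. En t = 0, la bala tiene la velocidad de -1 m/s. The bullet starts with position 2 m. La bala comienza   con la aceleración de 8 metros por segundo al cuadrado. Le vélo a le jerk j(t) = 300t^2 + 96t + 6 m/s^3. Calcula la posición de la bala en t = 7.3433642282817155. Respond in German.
Ausgehend von dem Ruck j(t) = 480·t^3 + 120·t^2 - 72·t + 24, nehmen wir 3 Stammfunktionen. Mit ∫j(t)dt und Anwendung von a(0) = 8, finden wir a(t) = 120·t^4 + 40·t^3 - 36·t^2 + 24·t + 8. Die Stammfunktion von der Beschleunigung, mit v(0) = -1, ergibt die Geschwindigkeit: v(t) = 24·t^5 + 10·t^4 - 12·t^3 + 12·t^2 + 8·t - 1. Durch Integration von der Geschwindigkeit und Verwendung der Anfangsbedingung x(0) = 2, erhalten wir x(t) = 4·t^6 + 2·t^5 - 3·t^4 + 4·t^3 + 4·t^2 - t + 2. Wir haben die Position x(t) = 4·t^6 + 2·t^5 - 3·t^4 + 4·t^3 + 4·t^2 - t + 2. Durch Einsetzen von t = 7.3433642282817155: x(7.3433642282817155) = 663013.401498859.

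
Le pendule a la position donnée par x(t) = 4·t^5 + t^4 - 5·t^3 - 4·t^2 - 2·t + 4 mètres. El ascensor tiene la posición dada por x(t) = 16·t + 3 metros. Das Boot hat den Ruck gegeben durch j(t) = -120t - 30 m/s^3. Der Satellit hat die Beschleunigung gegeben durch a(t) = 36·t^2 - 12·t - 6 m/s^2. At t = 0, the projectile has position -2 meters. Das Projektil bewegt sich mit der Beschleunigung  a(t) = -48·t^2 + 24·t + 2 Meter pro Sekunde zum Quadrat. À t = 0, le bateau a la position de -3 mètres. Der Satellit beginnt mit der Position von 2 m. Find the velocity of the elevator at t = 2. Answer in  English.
We must differentiate our position equation x(t) = 16·t + 3 1 time. The derivative of position gives velocity: v(t) = 16. Using v(t) = 16 and substituting t = 2, we find v = 16.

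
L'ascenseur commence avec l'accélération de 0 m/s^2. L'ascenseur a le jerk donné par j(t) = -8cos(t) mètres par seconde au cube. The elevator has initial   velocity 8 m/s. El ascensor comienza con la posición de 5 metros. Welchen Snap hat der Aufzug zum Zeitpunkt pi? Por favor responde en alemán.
Wir müssen unsere Gleichung für den Ruck j(t) = -8·cos(t) 1-mal ableiten. Durch Ableiten von dem Ruck erhalten wir den Snap: s(t) = 8·sin(t). Mit s(t) = 8·sin(t) und Einsetzen von t = pi, finden wir s = 0.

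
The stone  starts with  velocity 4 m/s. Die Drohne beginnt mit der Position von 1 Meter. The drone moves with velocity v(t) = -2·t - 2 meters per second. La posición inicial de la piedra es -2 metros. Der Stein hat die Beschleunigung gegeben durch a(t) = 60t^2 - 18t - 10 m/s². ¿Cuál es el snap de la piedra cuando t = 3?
Debemos derivar nuestra ecuación de la aceleración a(t) = 60·t^2 - 18·t - 10 2 veces. Derivando la aceleración, obtenemos la sacudida: j(t) = 120·t - 18. La derivada de la sacudida da el snap: s(t) = 120. De la ecuación del snap s(t) = 120, sustituimos t = 3 para obtener s = 120.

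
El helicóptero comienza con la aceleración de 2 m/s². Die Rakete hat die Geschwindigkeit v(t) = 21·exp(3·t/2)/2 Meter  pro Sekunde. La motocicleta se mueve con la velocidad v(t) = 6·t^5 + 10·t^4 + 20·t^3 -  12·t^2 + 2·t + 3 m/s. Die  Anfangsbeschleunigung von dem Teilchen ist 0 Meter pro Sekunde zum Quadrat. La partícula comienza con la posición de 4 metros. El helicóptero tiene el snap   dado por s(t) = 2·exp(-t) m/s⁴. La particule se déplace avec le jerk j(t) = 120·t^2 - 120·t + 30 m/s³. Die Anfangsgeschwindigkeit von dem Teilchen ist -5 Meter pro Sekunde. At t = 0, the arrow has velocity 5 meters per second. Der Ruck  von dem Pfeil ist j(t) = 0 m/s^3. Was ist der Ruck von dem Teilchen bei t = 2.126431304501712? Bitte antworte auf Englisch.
From the given jerk equation j(t) = 120·t^2 - 120·t + 30, we substitute t = 2.126431304501712 to get j = 317.433454591577.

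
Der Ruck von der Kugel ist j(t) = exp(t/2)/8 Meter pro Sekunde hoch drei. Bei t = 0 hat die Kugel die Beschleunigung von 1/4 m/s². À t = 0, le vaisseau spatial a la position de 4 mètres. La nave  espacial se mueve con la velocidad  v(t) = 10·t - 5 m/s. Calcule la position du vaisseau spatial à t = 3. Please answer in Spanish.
Para resolver esto, necesitamos tomar 1 integral de nuestra ecuación de la velocidad v(t) = 10·t - 5. La antiderivada de la velocidad es la posición. Usando x(0) = 4, obtenemos x(t) = 5·t^2 - 5·t + 4. Usando x(t) = 5·t^2 - 5·t + 4 y sustituyendo t = 3, encontramos x = 34.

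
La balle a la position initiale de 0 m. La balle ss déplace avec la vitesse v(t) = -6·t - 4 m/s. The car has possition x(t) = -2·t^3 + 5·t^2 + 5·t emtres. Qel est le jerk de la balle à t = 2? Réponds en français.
Pour résoudre ceci, nous devons prendre 2 dérivées de notre équation de la vitesse v(t) = -6·t - 4. La dérivée de la vitesse donne l'accélération: a(t) = -6. En dérivant l'accélération, nous obtenons le jerk: j(t) = 0. De l'équation du jerk j(t) = 0, nous substituons t = 2 pour obtenir j = 0.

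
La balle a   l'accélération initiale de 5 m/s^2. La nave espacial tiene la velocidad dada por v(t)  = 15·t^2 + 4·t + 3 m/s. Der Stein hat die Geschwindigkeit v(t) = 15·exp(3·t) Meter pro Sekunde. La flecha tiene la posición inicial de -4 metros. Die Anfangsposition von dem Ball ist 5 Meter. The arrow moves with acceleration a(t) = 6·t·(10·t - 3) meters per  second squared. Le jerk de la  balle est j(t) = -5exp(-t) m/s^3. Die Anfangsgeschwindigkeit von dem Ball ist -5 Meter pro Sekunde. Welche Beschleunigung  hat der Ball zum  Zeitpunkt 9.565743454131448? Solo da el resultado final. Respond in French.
La réponse est 0.000350445434829936.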